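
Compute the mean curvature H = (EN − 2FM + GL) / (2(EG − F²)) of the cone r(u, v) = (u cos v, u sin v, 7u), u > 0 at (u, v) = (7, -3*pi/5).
H = sqrt(2)/20

With E = 50, F = 0, G = u^2, L = 0, M = 0, N = 7*sqrt(2)*u^2/(10*Abs(u)), assemble
  H = (EN − 2FM + GL) / (2(EG − F²)) = 7*sqrt(2)/(20*Abs(u)).
At (u, v) = (7, -3*pi/5): H = sqrt(2)/20.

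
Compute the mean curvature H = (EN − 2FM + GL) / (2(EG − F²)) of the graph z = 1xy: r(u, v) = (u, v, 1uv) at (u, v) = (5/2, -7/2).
H = 35*sqrt(78)/3042

With E = v^2 + 1, F = u*v, G = u^2 + 1, L = 0, M = 1/sqrt(u^2 + v^2 + 1), N = 0, assemble
  H = (EN − 2FM + GL) / (2(EG − F²)) = -u*v/(u^2 + v^2 + 1)^(3/2).
At (u, v) = (5/2, -7/2): H = 35*sqrt(78)/3042.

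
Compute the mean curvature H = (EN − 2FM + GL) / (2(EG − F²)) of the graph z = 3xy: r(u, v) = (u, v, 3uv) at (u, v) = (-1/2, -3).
H = -324*sqrt(337)/113569

With E = 9*v^2 + 1, F = 9*u*v, G = 9*u^2 + 1, L = 0, M = 3/sqrt(9*u^2 + 9*v^2 + 1), N = 0, assemble
  H = (EN − 2FM + GL) / (2(EG − F²)) = -27*u*v/(9*u^2 + 9*v^2 + 1)^(3/2).
At (u, v) = (-1/2, -3): H = -324*sqrt(337)/113569.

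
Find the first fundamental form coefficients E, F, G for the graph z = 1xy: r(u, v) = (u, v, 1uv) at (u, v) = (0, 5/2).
E = 29/4;  F = 0;  G = 1

Partials: r_u = (1, 0, v), r_v = (0, 1, u). As functions of (u, v):
  E = r_u · r_u = v^2 + 1,
  F = r_u · r_v = u*v,
  G = r_v · r_v = u^2 + 1.
Evaluating at (u, v) = (0, 5/2): E = 29/4, F = 0, G = 1.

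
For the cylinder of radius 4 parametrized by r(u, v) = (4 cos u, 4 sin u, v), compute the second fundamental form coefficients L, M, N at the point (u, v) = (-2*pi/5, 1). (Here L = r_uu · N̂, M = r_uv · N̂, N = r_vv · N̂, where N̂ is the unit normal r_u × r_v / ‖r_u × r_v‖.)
L = -4;  M = 0;  N = 0

Compute the unit normal N̂(u, v) = (cos(u), sin(u), 0), and the second partials r_uu, r_uv, r_vv. Take dot products:
  L(u, v) = r_uu · N̂ = -4,
  M(u, v) = r_uv · N̂ = 0,
  N(u, v) = r_vv · N̂ = 0.
Evaluating at (u, v) = (-2*pi/5, 1):
  L = -4, M = 0, N = 0.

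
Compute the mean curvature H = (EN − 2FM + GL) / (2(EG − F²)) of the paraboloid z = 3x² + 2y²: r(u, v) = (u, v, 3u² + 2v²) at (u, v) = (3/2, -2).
H = 359*sqrt(146)/21316

With E = 36*u^2 + 1, F = 24*u*v, G = 16*v^2 + 1, L = 6/sqrt(36*u^2 + 16*v^2 + 1), M = 0, N = 4/sqrt(36*u^2 + 16*v^2 + 1), assemble
  H = (EN − 2FM + GL) / (2(EG − F²)) = (72*u^2 + 48*v^2 + 5)/(36*u^2 + 16*v^2 + 1)^(3/2).
At (u, v) = (3/2, -2): H = 359*sqrt(146)/21316.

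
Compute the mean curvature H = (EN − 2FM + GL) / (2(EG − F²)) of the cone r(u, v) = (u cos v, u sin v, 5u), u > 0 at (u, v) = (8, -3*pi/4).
H = 5*sqrt(26)/416

With E = 26, F = 0, G = u^2, L = 0, M = 0, N = 5*sqrt(26)*u^2/(26*Abs(u)), assemble
  H = (EN − 2FM + GL) / (2(EG − F²)) = 5*sqrt(26)/(52*Abs(u)).
At (u, v) = (8, -3*pi/4): H = 5*sqrt(26)/416.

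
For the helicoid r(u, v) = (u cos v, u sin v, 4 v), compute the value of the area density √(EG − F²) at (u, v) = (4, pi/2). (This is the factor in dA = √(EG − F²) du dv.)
√(EG − F²)|_{(4, pi/2)} = 4*sqrt(2)

E = 1, F = 0, G = u^2 + 16, so EG − F² = u^2 + 16. Taking the positive square root: √(EG − F²) = sqrt(u^2 + 16). At (u, v) = (4, pi/2): 4*sqrt(2).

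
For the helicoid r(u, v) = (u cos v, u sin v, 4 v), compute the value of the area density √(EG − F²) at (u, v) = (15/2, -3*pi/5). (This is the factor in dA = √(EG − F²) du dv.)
√(EG − F²)|_{(15/2, -3*pi/5)} = 17/2

E = 1, F = 0, G = u^2 + 16, so EG − F² = u^2 + 16. Taking the positive square root: √(EG − F²) = sqrt(u^2 + 16). At (u, v) = (15/2, -3*pi/5): 17/2.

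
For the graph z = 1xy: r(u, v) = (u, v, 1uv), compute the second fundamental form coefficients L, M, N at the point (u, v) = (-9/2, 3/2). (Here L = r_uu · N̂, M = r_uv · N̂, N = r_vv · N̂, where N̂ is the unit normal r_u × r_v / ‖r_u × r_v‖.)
L = 0;  M = sqrt(94)/47;  N = 0

Compute the unit normal N̂(u, v) = (-v/sqrt(u^2 + v^2 + 1), -u/sqrt(u^2 + v^2 + 1), 1/sqrt(u^2 + v^2 + 1)), and the second partials r_uu, r_uv, r_vv. Take dot products:
  L(u, v) = r_uu · N̂ = 0,
  M(u, v) = r_uv · N̂ = 1/sqrt(u^2 + v^2 + 1),
  N(u, v) = r_vv · N̂ = 0.
Evaluating at (u, v) = (-9/2, 3/2):
  L = 0, M = sqrt(94)/47, N = 0.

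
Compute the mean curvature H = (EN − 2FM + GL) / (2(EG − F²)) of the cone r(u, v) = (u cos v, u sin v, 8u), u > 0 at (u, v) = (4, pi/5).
H = sqrt(65)/65

With E = 65, F = 0, G = u^2, L = 0, M = 0, N = 8*sqrt(65)*u^2/(65*Abs(u)), assemble
  H = (EN − 2FM + GL) / (2(EG − F²)) = 4*sqrt(65)/(65*Abs(u)).
At (u, v) = (4, pi/5): H = sqrt(65)/65.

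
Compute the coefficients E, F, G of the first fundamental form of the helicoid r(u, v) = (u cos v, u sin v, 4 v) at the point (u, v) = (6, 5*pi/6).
E = 1;  F = 0;  G = 52

Partials: r_u = (cos(v), sin(v), 0), r_v = (-u*sin(v), u*cos(v), 4). As functions of (u, v):
  E = r_u · r_u = 1,
  F = r_u · r_v = 0,
  G = r_v · r_v = u^2 + 16.
Evaluating at (u, v) = (6, 5*pi/6): E = 1, F = 0, G = 52.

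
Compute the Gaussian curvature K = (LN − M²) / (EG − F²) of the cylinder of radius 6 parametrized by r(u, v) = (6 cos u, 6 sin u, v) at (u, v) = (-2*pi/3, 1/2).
K = 0

Coefficients of the first fundamental form: E = 36, F = 0, G = 1.
Coefficients of the second fundamental form: L = -6, M = 0, N = 0.
Assemble K = (LN − M²)/(EG − F²) = 0. At (u, v) = (-2*pi/3, 1/2): K = 0.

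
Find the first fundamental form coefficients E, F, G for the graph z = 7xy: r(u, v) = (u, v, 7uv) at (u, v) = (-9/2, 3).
E = 442;  F = -1323/2;  G = 3973/4

Partials: r_u = (1, 0, 7*v), r_v = (0, 1, 7*u). As functions of (u, v):
  E = r_u · r_u = 49*v^2 + 1,
  F = r_u · r_v = 49*u*v,
  G = r_v · r_v = 49*u^2 + 1.
Evaluating at (u, v) = (-9/2, 3): E = 442, F = -1323/2, G = 3973/4.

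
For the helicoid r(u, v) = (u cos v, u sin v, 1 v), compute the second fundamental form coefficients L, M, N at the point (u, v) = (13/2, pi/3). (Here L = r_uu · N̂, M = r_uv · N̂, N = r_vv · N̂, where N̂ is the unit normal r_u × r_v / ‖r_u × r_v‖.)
L = 0;  M = -2*sqrt(173)/173;  N = 0

Compute the unit normal N̂(u, v) = (sin(v)/sqrt(u^2 + 1), -cos(v)/sqrt(u^2 + 1), u/sqrt(u^2 + 1)), and the second partials r_uu, r_uv, r_vv. Take dot products:
  L(u, v) = r_uu · N̂ = 0,
  M(u, v) = r_uv · N̂ = -1/sqrt(u^2 + 1),
  N(u, v) = r_vv · N̂ = 0.
Evaluating at (u, v) = (13/2, pi/3):
  L = 0, M = -2*sqrt(173)/173, N = 0.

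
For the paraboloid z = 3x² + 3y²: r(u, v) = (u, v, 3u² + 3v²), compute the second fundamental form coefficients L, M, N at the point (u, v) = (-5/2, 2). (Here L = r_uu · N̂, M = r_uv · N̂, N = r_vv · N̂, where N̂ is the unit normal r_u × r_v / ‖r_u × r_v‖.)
L = 3*sqrt(370)/185;  M = 0;  N = 3*sqrt(370)/185

Compute the unit normal N̂(u, v) = (-6*u/sqrt(36*u^2 + 36*v^2 + 1), -6*v/sqrt(36*u^2 + 36*v^2 + 1), 1/sqrt(36*u^2 + 36*v^2 + 1)), and the second partials r_uu, r_uv, r_vv. Take dot products:
  L(u, v) = r_uu · N̂ = 6/sqrt(36*u^2 + 36*v^2 + 1),
  M(u, v) = r_uv · N̂ = 0,
  N(u, v) = r_vv · N̂ = 6/sqrt(36*u^2 + 36*v^2 + 1).
Evaluating at (u, v) = (-5/2, 2):
  L = 3*sqrt(370)/185, M = 0, N = 3*sqrt(370)/185.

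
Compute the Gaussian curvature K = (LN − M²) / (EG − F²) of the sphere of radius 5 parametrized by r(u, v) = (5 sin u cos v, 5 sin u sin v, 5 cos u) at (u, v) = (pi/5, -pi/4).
K = 1/25

Coefficients of the first fundamental form: E = 25, F = 0, G = 25*sin(u)^2.
Coefficients of the second fundamental form: L = -5*sin(u)/Abs(sin(u)), M = 0, N = -5*sin(u)^3/Abs(sin(u)).
Assemble K = (LN − M²)/(EG − F²) = 1/25. At (u, v) = (pi/5, -pi/4): K = 1/25.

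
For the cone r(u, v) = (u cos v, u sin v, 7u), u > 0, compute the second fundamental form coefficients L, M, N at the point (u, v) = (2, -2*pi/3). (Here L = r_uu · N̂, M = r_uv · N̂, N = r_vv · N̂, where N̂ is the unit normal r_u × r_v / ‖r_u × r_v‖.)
L = 0;  M = 0;  N = 7*sqrt(2)/5

Compute the unit normal N̂(u, v) = (-7*sqrt(2)*u*cos(v)/(10*Abs(u)), -7*sqrt(2)*u*sin(v)/(10*Abs(u)), sqrt(2)*u/(10*Abs(u))), and the second partials r_uu, r_uv, r_vv. Take dot products:
  L(u, v) = r_uu · N̂ = 0,
  M(u, v) = r_uv · N̂ = 0,
  N(u, v) = r_vv · N̂ = 7*sqrt(2)*u^2/(10*Abs(u)).
Evaluating at (u, v) = (2, -2*pi/3):
  L = 0, M = 0, N = 7*sqrt(2)/5.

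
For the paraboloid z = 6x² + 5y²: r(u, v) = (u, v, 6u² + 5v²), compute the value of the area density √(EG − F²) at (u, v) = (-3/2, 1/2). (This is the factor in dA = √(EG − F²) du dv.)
√(EG − F²)|_{(-3/2, 1/2)} = 5*sqrt(14)

E = 144*u^2 + 1, F = 120*u*v, G = 100*v^2 + 1, so EG − F² = 144*u^2 + 100*v^2 + 1. Taking the positive square root: √(EG − F²) = sqrt(144*u^2 + 100*v^2 + 1). At (u, v) = (-3/2, 1/2): 5*sqrt(14).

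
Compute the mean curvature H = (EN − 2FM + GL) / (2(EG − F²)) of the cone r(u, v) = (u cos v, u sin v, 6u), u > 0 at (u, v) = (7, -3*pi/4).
H = 3*sqrt(37)/259

With E = 37, F = 0, G = u^2, L = 0, M = 0, N = 6*sqrt(37)*u^2/(37*Abs(u)), assemble
  H = (EN − 2FM + GL) / (2(EG − F²)) = 3*sqrt(37)/(37*Abs(u)).
At (u, v) = (7, -3*pi/4): H = 3*sqrt(37)/259.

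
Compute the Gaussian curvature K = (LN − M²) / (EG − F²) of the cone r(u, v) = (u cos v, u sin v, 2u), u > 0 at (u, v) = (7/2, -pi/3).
K = 0

Coefficients of the first fundamental form: E = 5, F = 0, G = u^2.
Coefficients of the second fundamental form: L = 0, M = 0, N = 2*sqrt(5)*u^2/(5*Abs(u)).
Assemble K = (LN − M²)/(EG − F²) = 0. At (u, v) = (7/2, -pi/3): K = 0.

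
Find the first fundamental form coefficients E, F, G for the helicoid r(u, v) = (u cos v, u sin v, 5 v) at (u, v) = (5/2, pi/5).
E = 1;  F = 0;  G = 125/4

Partials: r_u = (cos(v), sin(v), 0), r_v = (-u*sin(v), u*cos(v), 5). As functions of (u, v):
  E = r_u · r_u = 1,
  F = r_u · r_v = 0,
  G = r_v · r_v = u^2 + 25.
Evaluating at (u, v) = (5/2, pi/5): E = 1, F = 0, G = 125/4.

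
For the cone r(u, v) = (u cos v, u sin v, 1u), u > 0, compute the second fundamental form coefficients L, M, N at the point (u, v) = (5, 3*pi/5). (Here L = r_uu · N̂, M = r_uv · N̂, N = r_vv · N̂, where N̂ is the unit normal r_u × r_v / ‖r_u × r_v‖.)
L = 0;  M = 0;  N = 5*sqrt(2)/2

Compute the unit normal N̂(u, v) = (-sqrt(2)*u*cos(v)/(2*Abs(u)), -sqrt(2)*u*sin(v)/(2*Abs(u)), sqrt(2)*u/(2*Abs(u))), and the second partials r_uu, r_uv, r_vv. Take dot products:
  L(u, v) = r_uu · N̂ = 0,
  M(u, v) = r_uv · N̂ = 0,
  N(u, v) = r_vv · N̂ = sqrt(2)*u^2/(2*Abs(u)).
Evaluating at (u, v) = (5, 3*pi/5):
  L = 0, M = 0, N = 5*sqrt(2)/2.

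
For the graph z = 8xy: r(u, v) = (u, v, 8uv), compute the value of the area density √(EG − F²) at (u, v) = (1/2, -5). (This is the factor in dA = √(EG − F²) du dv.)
√(EG − F²)|_{(1/2, -5)} = 7*sqrt(33)

E = 64*v^2 + 1, F = 64*u*v, G = 64*u^2 + 1, so EG − F² = 64*u^2 + 64*v^2 + 1. Taking the positive square root: √(EG − F²) = sqrt(64*u^2 + 64*v^2 + 1). At (u, v) = (1/2, -5): 7*sqrt(33).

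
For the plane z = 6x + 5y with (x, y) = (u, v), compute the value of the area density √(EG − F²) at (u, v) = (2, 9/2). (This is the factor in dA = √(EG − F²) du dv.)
√(EG − F²)|_{(2, 9/2)} = sqrt(62)

E = 37, F = 30, G = 26, so EG − F² = 62. Taking the positive square root: √(EG − F²) = sqrt(62). At (u, v) = (2, 9/2): sqrt(62).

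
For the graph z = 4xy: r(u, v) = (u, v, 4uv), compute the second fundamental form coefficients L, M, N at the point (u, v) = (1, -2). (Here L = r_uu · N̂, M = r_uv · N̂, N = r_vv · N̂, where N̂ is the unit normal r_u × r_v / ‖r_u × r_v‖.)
L = 0;  M = 4/9;  N = 0

Compute the unit normal N̂(u, v) = (-4*v/sqrt(16*u^2 + 16*v^2 + 1), -4*u/sqrt(16*u^2 + 16*v^2 + 1), 1/sqrt(16*u^2 + 16*v^2 + 1)), and the second partials r_uu, r_uv, r_vv. Take dot products:
  L(u, v) = r_uu · N̂ = 0,
  M(u, v) = r_uv · N̂ = 4/sqrt(16*u^2 + 16*v^2 + 1),
  N(u, v) = r_vv · N̂ = 0.
Evaluating at (u, v) = (1, -2):
  L = 0, M = 4/9, N = 0.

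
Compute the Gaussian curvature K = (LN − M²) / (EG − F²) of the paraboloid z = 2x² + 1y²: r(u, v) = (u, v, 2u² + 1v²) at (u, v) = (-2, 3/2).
K = 2/1369

Coefficients of the first fundamental form: E = 16*u^2 + 1, F = 8*u*v, G = 4*v^2 + 1.
Coefficients of the second fundamental form: L = 4/sqrt(16*u^2 + 4*v^2 + 1), M = 0, N = 2/sqrt(16*u^2 + 4*v^2 + 1).
Assemble K = (LN − M²)/(EG − F²) = 8/(256*u^4 + 128*u^2*v^2 + 32*u^2 + 16*v^4 + 8*v^2 + 1). At (u, v) = (-2, 3/2): K = 2/1369.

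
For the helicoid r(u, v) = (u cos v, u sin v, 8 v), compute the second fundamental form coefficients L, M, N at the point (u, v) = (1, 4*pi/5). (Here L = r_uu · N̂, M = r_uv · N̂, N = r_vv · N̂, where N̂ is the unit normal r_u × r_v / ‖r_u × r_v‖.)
L = 0;  M = -8*sqrt(65)/65;  N = 0

Compute the unit normal N̂(u, v) = (8*sin(v)/sqrt(u^2 + 64), -8*cos(v)/sqrt(u^2 + 64), u/sqrt(u^2 + 64)), and the second partials r_uu, r_uv, r_vv. Take dot products:
  L(u, v) = r_uu · N̂ = 0,
  M(u, v) = r_uv · N̂ = -8/sqrt(u^2 + 64),
  N(u, v) = r_vv · N̂ = 0.
Evaluating at (u, v) = (1, 4*pi/5):
  L = 0, M = -8*sqrt(65)/65, N = 0.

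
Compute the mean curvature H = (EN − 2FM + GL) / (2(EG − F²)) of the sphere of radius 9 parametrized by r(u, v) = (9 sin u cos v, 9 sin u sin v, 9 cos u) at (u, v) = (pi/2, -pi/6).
H = -1/9

With E = 81, F = 0, G = 81*sin(u)^2, L = -9*sin(u)/Abs(sin(u)), M = 0, N = -9*sin(u)^3/Abs(sin(u)), assemble
  H = (EN − 2FM + GL) / (2(EG − F²)) = -sin(u)/(9*Abs(sin(u))).
At (u, v) = (pi/2, -pi/6): H = -1/9.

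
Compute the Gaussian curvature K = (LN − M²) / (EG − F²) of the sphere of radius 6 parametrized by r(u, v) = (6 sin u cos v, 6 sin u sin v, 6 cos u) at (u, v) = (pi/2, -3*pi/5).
K = 1/36

Coefficients of the first fundamental form: E = 36, F = 0, G = 36*sin(u)^2.
Coefficients of the second fundamental form: L = -6*sin(u)/Abs(sin(u)), M = 0, N = -6*sin(u)^3/Abs(sin(u)).
Assemble K = (LN − M²)/(EG − F²) = 1/36. At (u, v) = (pi/2, -3*pi/5): K = 1/36.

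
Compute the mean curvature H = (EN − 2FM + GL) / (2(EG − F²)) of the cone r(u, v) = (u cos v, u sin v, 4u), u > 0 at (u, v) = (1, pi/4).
H = 2*sqrt(17)/17

With E = 17, F = 0, G = u^2, L = 0, M = 0, N = 4*sqrt(17)*u^2/(17*Abs(u)), assemble
  H = (EN − 2FM + GL) / (2(EG − F²)) = 2*sqrt(17)/(17*Abs(u)).
At (u, v) = (1, pi/4): H = 2*sqrt(17)/17.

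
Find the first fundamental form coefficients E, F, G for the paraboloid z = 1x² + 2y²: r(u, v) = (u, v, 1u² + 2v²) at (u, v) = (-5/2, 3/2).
E = 26;  F = -30;  G = 37

Partials: r_u = (1, 0, 2*u), r_v = (0, 1, 4*v). As functions of (u, v):
  E = r_u · r_u = 4*u^2 + 1,
  F = r_u · r_v = 8*u*v,
  G = r_v · r_v = 16*v^2 + 1.
Evaluating at (u, v) = (-5/2, 3/2): E = 26, F = -30, G = 37.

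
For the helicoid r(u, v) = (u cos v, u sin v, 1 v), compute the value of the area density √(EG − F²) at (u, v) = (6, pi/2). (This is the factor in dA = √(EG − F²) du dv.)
√(EG − F²)|_{(6, pi/2)} = sqrt(37)

E = 1, F = 0, G = u^2 + 1, so EG − F² = u^2 + 1. Taking the positive square root: √(EG − F²) = sqrt(u^2 + 1). At (u, v) = (6, pi/2): sqrt(37).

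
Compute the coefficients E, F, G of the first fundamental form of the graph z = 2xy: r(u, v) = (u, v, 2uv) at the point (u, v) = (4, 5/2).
E = 26;  F = 40;  G = 65

Partials: r_u = (1, 0, 2*v), r_v = (0, 1, 2*u). As functions of (u, v):
  E = r_u · r_u = 4*v^2 + 1,
  F = r_u · r_v = 4*u*v,
  G = r_v · r_v = 4*u^2 + 1.
Evaluating at (u, v) = (4, 5/2): E = 26, F = 40, G = 65.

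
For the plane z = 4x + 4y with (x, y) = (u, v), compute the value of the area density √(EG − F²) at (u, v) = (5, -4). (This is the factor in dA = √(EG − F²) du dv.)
√(EG − F²)|_{(5, -4)} = sqrt(33)

E = 17, F = 16, G = 17, so EG − F² = 33. Taking the positive square root: √(EG − F²) = sqrt(33). At (u, v) = (5, -4): sqrt(33).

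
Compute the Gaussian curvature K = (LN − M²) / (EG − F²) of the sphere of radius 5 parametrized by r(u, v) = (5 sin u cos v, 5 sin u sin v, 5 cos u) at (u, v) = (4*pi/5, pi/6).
K = 1/25

Coefficients of the first fundamental form: E = 25, F = 0, G = 25*sin(u)^2.
Coefficients of the second fundamental form: L = -5*sin(u)/Abs(sin(u)), M = 0, N = -5*sin(u)^3/Abs(sin(u)).
Assemble K = (LN − M²)/(EG − F²) = 1/25. At (u, v) = (4*pi/5, pi/6): K = 1/25.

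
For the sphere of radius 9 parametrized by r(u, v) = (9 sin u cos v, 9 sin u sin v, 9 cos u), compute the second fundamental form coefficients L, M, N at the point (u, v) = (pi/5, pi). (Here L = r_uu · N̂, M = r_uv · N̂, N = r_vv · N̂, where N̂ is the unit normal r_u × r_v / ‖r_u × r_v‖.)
L = -9;  M = 0;  N = -45/8 + 9*sqrt(5)/8

Compute the unit normal N̂(u, v) = (sin(u)^2*cos(v)/Abs(sin(u)), sin(u)^2*sin(v)/Abs(sin(u)), sin(2*u)/(2*Abs(sin(u)))), and the second partials r_uu, r_uv, r_vv. Take dot products:
  L(u, v) = r_uu · N̂ = -9*sin(u)/Abs(sin(u)),
  M(u, v) = r_uv · N̂ = 0,
  N(u, v) = r_vv · N̂ = -9*sin(u)^3/Abs(sin(u)).
Evaluating at (u, v) = (pi/5, pi):
  L = -9, M = 0, N = -45/8 + 9*sqrt(5)/8.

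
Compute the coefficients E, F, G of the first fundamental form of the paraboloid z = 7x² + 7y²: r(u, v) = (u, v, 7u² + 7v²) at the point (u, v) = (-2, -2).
E = 785;  F = 784;  G = 785

Partials: r_u = (1, 0, 14*u), r_v = (0, 1, 14*v). As functions of (u, v):
  E = r_u · r_u = 196*u^2 + 1,
  F = r_u · r_v = 196*u*v,
  G = r_v · r_v = 196*v^2 + 1.
Evaluating at (u, v) = (-2, -2): E = 785, F = 784, G = 785.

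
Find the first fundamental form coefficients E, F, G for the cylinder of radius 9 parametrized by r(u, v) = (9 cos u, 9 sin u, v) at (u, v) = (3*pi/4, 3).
E = 81;  F = 0;  G = 1

Partials: r_u = (-9*sin(u), 9*cos(u), 0), r_v = (0, 0, 1). As functions of (u, v):
  E = r_u · r_u = 81,
  F = r_u · r_v = 0,
  G = r_v · r_v = 1.
Evaluating at (u, v) = (3*pi/4, 3): E = 81, F = 0, G = 1.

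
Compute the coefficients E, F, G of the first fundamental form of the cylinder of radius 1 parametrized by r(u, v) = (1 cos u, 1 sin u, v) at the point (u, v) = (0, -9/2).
E = 1;  F = 0;  G = 1

Partials: r_u = (-sin(u), cos(u), 0), r_v = (0, 0, 1). As functions of (u, v):
  E = r_u · r_u = 1,
  F = r_u · r_v = 0,
  G = r_v · r_v = 1.
Evaluating at (u, v) = (0, -9/2): E = 1, F = 0, G = 1.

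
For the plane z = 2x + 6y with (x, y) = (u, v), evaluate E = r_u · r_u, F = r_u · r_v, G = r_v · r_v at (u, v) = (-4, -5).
E = 5;  F = 12;  G = 37

Partials: r_u = (1, 0, 2), r_v = (0, 1, 6). As functions of (u, v):
  E = r_u · r_u = 5,
  F = r_u · r_v = 12,
  G = r_v · r_v = 37.
Evaluating at (u, v) = (-4, -5): E = 5, F = 12, G = 37.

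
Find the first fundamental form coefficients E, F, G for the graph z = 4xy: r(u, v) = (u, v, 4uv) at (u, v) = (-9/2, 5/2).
E = 101;  F = -180;  G = 325

Partials: r_u = (1, 0, 4*v), r_v = (0, 1, 4*u). As functions of (u, v):
  E = r_u · r_u = 16*v^2 + 1,
  F = r_u · r_v = 16*u*v,
  G = r_v · r_v = 16*u^2 + 1.
Evaluating at (u, v) = (-9/2, 5/2): E = 101, F = -180, G = 325.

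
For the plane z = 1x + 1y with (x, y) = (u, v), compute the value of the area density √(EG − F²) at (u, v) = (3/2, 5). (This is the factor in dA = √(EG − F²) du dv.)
√(EG − F²)|_{(3/2, 5)} = sqrt(3)

E = 2, F = 1, G = 2, so EG − F² = 3. Taking the positive square root: √(EG − F²) = sqrt(3). At (u, v) = (3/2, 5): sqrt(3).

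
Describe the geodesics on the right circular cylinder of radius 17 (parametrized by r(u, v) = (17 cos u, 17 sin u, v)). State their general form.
The cylinder is flat (K = 0) and locally isometric to the plane via the development (u, v) ↦ (17 u, v). Geodesics are the pre-images of straight lines: circles (v constant), vertical lines (u constant), and helices (v = c · u + d) for constants c, d.

A right cylinder has E = 17², F = 0, G = 1, so EG − F² = 17², and L = −17, M = N = 0, giving K = (LN − M²)/(EG − F²) = 0 everywhere. A flat surface is locally isometric to the Euclidean plane via the map (u, v) ↦ (17 u, v). Straight lines in the (x̃, ỹ) plane pull back to: (a) horizontal circles (v = const), (b) vertical generators (u = const), and (c) helices (17 u tan θ = v, i.e. v = c · u + d).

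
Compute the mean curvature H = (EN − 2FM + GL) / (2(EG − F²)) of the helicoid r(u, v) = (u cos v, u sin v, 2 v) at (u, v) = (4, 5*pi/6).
H = 0

With E = 1, F = 0, G = u^2 + 4, L = 0, M = -2/sqrt(u^2 + 4), N = 0, assemble
  H = (EN − 2FM + GL) / (2(EG − F²)) = 0.
At (u, v) = (4, 5*pi/6): H = 0.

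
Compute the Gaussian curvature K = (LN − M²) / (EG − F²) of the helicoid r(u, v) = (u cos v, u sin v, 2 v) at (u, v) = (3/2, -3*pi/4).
K = -64/625

Coefficients of the first fundamental form: E = 1, F = 0, G = u^2 + 4.
Coefficients of the second fundamental form: L = 0, M = -2/sqrt(u^2 + 4), N = 0.
Assemble K = (LN − M²)/(EG − F²) = -4/(u^2 + 4)^2. At (u, v) = (3/2, -3*pi/4): K = -64/625.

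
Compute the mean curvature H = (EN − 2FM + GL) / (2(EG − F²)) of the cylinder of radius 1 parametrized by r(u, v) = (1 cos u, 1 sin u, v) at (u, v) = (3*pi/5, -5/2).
H = -1/2

With E = 1, F = 0, G = 1, L = -1, M = 0, N = 0, assemble
  H = (EN − 2FM + GL) / (2(EG − F²)) = -1/2.
At (u, v) = (3*pi/5, -5/2): H = -1/2.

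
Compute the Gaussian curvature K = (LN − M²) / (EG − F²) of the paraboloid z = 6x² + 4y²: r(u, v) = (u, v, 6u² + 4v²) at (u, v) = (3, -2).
K = 96/2411809

Coefficients of the first fundamental form: E = 144*u^2 + 1, F = 96*u*v, G = 64*v^2 + 1.
Coefficients of the second fundamental form: L = 12/sqrt(144*u^2 + 64*v^2 + 1), M = 0, N = 8/sqrt(144*u^2 + 64*v^2 + 1).
Assemble K = (LN − M²)/(EG − F²) = 96/(20736*u^4 + 18432*u^2*v^2 + 288*u^2 + 4096*v^4 + 128*v^2 + 1). At (u, v) = (3, -2): K = 96/2411809.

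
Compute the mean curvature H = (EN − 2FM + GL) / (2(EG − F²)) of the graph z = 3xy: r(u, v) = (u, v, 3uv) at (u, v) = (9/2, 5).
H = -4860*sqrt(1633)/2666689

With E = 9*v^2 + 1, F = 9*u*v, G = 9*u^2 + 1, L = 0, M = 3/sqrt(9*u^2 + 9*v^2 + 1), N = 0, assemble
  H = (EN − 2FM + GL) / (2(EG − F²)) = -27*u*v/(9*u^2 + 9*v^2 + 1)^(3/2).
At (u, v) = (9/2, 5): H = -4860*sqrt(1633)/2666689.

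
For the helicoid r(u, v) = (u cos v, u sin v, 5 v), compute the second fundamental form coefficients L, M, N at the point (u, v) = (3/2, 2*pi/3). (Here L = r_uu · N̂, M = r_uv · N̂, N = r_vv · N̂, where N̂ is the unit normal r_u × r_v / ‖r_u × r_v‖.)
L = 0;  M = -10*sqrt(109)/109;  N = 0

Compute the unit normal N̂(u, v) = (5*sin(v)/sqrt(u^2 + 25), -5*cos(v)/sqrt(u^2 + 25), u/sqrt(u^2 + 25)), and the second partials r_uu, r_uv, r_vv. Take dot products:
  L(u, v) = r_uu · N̂ = 0,
  M(u, v) = r_uv · N̂ = -5/sqrt(u^2 + 25),
  N(u, v) = r_vv · N̂ = 0.
Evaluating at (u, v) = (3/2, 2*pi/3):
  L = 0, M = -10*sqrt(109)/109, N = 0.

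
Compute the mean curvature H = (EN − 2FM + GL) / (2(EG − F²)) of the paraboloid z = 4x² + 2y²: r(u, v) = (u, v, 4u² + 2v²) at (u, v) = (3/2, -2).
H = 50*sqrt(209)/3971

With E = 64*u^2 + 1, F = 32*u*v, G = 16*v^2 + 1, L = 8/sqrt(64*u^2 + 16*v^2 + 1), M = 0, N = 4/sqrt(64*u^2 + 16*v^2 + 1), assemble
  H = (EN − 2FM + GL) / (2(EG − F²)) = 2*(64*u^2 + 32*v^2 + 3)/(64*u^2 + 16*v^2 + 1)^(3/2).
At (u, v) = (3/2, -2): H = 50*sqrt(209)/3971.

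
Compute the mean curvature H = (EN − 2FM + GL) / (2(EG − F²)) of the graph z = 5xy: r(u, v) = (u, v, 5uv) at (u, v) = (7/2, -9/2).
H = 7875*sqrt(3254)/5294258

With E = 25*v^2 + 1, F = 25*u*v, G = 25*u^2 + 1, L = 0, M = 5/sqrt(25*u^2 + 25*v^2 + 1), N = 0, assemble
  H = (EN − 2FM + GL) / (2(EG − F²)) = -125*u*v/(25*u^2 + 25*v^2 + 1)^(3/2).
At (u, v) = (7/2, -9/2): H = 7875*sqrt(3254)/5294258.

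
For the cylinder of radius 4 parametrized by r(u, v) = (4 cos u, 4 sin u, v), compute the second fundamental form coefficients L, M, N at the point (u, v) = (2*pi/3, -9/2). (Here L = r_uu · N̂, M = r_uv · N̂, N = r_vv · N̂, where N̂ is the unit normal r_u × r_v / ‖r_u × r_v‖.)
L = -4;  M = 0;  N = 0

Compute the unit normal N̂(u, v) = (cos(u), sin(u), 0), and the second partials r_uu, r_uv, r_vv. Take dot products:
  L(u, v) = r_uu · N̂ = -4,
  M(u, v) = r_uv · N̂ = 0,
  N(u, v) = r_vv · N̂ = 0.
Evaluating at (u, v) = (2*pi/3, -9/2):
  L = -4, M = 0, N = 0.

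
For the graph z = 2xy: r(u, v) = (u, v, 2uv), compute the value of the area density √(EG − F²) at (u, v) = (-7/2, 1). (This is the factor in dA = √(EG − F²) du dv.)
√(EG − F²)|_{(-7/2, 1)} = 3*sqrt(6)

E = 4*v^2 + 1, F = 4*u*v, G = 4*u^2 + 1, so EG − F² = 4*u^2 + 4*v^2 + 1. Taking the positive square root: √(EG − F²) = sqrt(4*u^2 + 4*v^2 + 1). At (u, v) = (-7/2, 1): 3*sqrt(6).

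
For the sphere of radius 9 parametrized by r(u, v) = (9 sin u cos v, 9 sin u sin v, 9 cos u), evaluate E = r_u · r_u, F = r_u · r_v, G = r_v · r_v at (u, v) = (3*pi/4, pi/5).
E = 81;  F = 0;  G = 81/2

Partials: r_u = (9*cos(u)*cos(v), 9*sin(v)*cos(u), -9*sin(u)), r_v = (-9*sin(u)*sin(v), 9*sin(u)*cos(v), 0). As functions of (u, v):
  E = r_u · r_u = 81,
  F = r_u · r_v = 0,
  G = r_v · r_v = 81*sin(u)^2.
Evaluating at (u, v) = (3*pi/4, pi/5): E = 81, F = 0, G = 81/2.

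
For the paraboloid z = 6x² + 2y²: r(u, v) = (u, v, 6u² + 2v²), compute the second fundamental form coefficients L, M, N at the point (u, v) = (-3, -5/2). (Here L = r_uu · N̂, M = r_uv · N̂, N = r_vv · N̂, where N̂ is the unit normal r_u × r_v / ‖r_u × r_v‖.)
L = 12*sqrt(1397)/1397;  M = 0;  N = 4*sqrt(1397)/1397

Compute the unit normal N̂(u, v) = (-12*u/sqrt(144*u^2 + 16*v^2 + 1), -4*v/sqrt(144*u^2 + 16*v^2 + 1), 1/sqrt(144*u^2 + 16*v^2 + 1)), and the second partials r_uu, r_uv, r_vv. Take dot products:
  L(u, v) = r_uu · N̂ = 12/sqrt(144*u^2 + 16*v^2 + 1),
  M(u, v) = r_uv · N̂ = 0,
  N(u, v) = r_vv · N̂ = 4/sqrt(144*u^2 + 16*v^2 + 1).
Evaluating at (u, v) = (-3, -5/2):
  L = 12*sqrt(1397)/1397, M = 0, N = 4*sqrt(1397)/1397.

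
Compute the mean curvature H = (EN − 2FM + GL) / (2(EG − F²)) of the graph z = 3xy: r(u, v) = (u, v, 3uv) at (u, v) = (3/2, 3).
H = -972*sqrt(409)/167281

With E = 9*v^2 + 1, F = 9*u*v, G = 9*u^2 + 1, L = 0, M = 3/sqrt(9*u^2 + 9*v^2 + 1), N = 0, assemble
  H = (EN − 2FM + GL) / (2(EG − F²)) = -27*u*v/(9*u^2 + 9*v^2 + 1)^(3/2).
At (u, v) = (3/2, 3): H = -972*sqrt(409)/167281.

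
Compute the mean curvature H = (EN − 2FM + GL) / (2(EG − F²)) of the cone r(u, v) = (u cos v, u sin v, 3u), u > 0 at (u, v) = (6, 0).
H = sqrt(10)/40

With E = 10, F = 0, G = u^2, L = 0, M = 0, N = 3*sqrt(10)*u^2/(10*Abs(u)), assemble
  H = (EN − 2FM + GL) / (2(EG − F²)) = 3*sqrt(10)/(20*Abs(u)).
At (u, v) = (6, 0): H = sqrt(10)/40.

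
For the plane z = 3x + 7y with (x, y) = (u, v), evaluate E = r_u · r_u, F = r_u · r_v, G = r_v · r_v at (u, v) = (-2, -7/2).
E = 10;  F = 21;  G = 50

Partials: r_u = (1, 0, 3), r_v = (0, 1, 7). As functions of (u, v):
  E = r_u · r_u = 10,
  F = r_u · r_v = 21,
  G = r_v · r_v = 50.
Evaluating at (u, v) = (-2, -7/2): E = 10, F = 21, G = 50.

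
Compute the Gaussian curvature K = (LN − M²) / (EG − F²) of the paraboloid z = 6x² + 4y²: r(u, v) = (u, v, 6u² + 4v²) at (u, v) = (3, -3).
K = 96/3508129

Coefficients of the first fundamental form: E = 144*u^2 + 1, F = 96*u*v, G = 64*v^2 + 1.
Coefficients of the second fundamental form: L = 12/sqrt(144*u^2 + 64*v^2 + 1), M = 0, N = 8/sqrt(144*u^2 + 64*v^2 + 1).
Assemble K = (LN − M²)/(EG − F²) = 96/(20736*u^4 + 18432*u^2*v^2 + 288*u^2 + 4096*v^4 + 128*v^2 + 1). At (u, v) = (3, -3): K = 96/3508129.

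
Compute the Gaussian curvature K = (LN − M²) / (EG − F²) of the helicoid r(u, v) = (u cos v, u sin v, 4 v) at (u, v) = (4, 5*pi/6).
K = -1/64

Coefficients of the first fundamental form: E = 1, F = 0, G = u^2 + 16.
Coefficients of the second fundamental form: L = 0, M = -4/sqrt(u^2 + 16), N = 0.
Assemble K = (LN − M²)/(EG − F²) = -16/(u^2 + 16)^2. At (u, v) = (4, 5*pi/6): K = -1/64.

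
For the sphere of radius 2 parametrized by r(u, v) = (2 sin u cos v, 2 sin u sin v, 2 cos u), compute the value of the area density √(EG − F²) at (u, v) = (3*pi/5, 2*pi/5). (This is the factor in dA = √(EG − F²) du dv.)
√(EG − F²)|_{(3*pi/5, 2*pi/5)} = sqrt(2*sqrt(5) + 10)

E = 4, F = 0, G = 4*sin(u)^2, so EG − F² = 16*sin(u)^2. Taking the positive square root: √(EG − F²) = 4*Abs(sin(u)). At (u, v) = (3*pi/5, 2*pi/5): sqrt(2*sqrt(5) + 10).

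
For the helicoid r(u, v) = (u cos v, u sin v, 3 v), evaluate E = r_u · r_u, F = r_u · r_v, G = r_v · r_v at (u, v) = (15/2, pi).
E = 1;  F = 0;  G = 261/4

Partials: r_u = (cos(v), sin(v), 0), r_v = (-u*sin(v), u*cos(v), 3). As functions of (u, v):
  E = r_u · r_u = 1,
  F = r_u · r_v = 0,
  G = r_v · r_v = u^2 + 9.
Evaluating at (u, v) = (15/2, pi): E = 1, F = 0, G = 261/4.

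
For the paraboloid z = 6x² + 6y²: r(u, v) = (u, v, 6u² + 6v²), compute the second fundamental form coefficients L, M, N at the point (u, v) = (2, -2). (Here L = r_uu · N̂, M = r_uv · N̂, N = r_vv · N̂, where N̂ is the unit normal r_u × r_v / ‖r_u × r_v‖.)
L = 12*sqrt(1153)/1153;  M = 0;  N = 12*sqrt(1153)/1153

Compute the unit normal N̂(u, v) = (-12*u/sqrt(144*u^2 + 144*v^2 + 1), -12*v/sqrt(144*u^2 + 144*v^2 + 1), 1/sqrt(144*u^2 + 144*v^2 + 1)), and the second partials r_uu, r_uv, r_vv. Take dot products:
  L(u, v) = r_uu · N̂ = 12/sqrt(144*u^2 + 144*v^2 + 1),
  M(u, v) = r_uv · N̂ = 0,
  N(u, v) = r_vv · N̂ = 12/sqrt(144*u^2 + 144*v^2 + 1).
Evaluating at (u, v) = (2, -2):
  L = 12*sqrt(1153)/1153, M = 0, N = 12*sqrt(1153)/1153.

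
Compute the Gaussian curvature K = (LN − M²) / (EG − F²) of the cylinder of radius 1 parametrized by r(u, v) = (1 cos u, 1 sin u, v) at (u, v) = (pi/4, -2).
K = 0

Coefficients of the first fundamental form: E = 1, F = 0, G = 1.
Coefficients of the second fundamental form: L = -1, M = 0, N = 0.
Assemble K = (LN − M²)/(EG − F²) = 0. At (u, v) = (pi/4, -2): K = 0.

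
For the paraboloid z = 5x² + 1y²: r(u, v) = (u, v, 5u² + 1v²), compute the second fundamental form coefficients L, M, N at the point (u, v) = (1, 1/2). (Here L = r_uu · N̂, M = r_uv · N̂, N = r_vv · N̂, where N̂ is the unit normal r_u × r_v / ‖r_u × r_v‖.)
L = 5*sqrt(102)/51;  M = 0;  N = sqrt(102)/51

Compute the unit normal N̂(u, v) = (-10*u/sqrt(100*u^2 + 4*v^2 + 1), -2*v/sqrt(100*u^2 + 4*v^2 + 1), 1/sqrt(100*u^2 + 4*v^2 + 1)), and the second partials r_uu, r_uv, r_vv. Take dot products:
  L(u, v) = r_uu · N̂ = 10/sqrt(100*u^2 + 4*v^2 + 1),
  M(u, v) = r_uv · N̂ = 0,
  N(u, v) = r_vv · N̂ = 2/sqrt(100*u^2 + 4*v^2 + 1).
Evaluating at (u, v) = (1, 1/2):
  L = 5*sqrt(102)/51, M = 0, N = sqrt(102)/51.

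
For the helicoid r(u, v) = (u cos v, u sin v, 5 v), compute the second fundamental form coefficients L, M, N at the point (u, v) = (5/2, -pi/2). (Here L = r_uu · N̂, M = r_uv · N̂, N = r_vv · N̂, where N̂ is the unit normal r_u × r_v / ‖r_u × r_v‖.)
L = 0;  M = -2*sqrt(5)/5;  N = 0

Compute the unit normal N̂(u, v) = (5*sin(v)/sqrt(u^2 + 25), -5*cos(v)/sqrt(u^2 + 25), u/sqrt(u^2 + 25)), and the second partials r_uu, r_uv, r_vv. Take dot products:
  L(u, v) = r_uu · N̂ = 0,
  M(u, v) = r_uv · N̂ = -5/sqrt(u^2 + 25),
  N(u, v) = r_vv · N̂ = 0.
Evaluating at (u, v) = (5/2, -pi/2):
  L = 0, M = -2*sqrt(5)/5, N = 0.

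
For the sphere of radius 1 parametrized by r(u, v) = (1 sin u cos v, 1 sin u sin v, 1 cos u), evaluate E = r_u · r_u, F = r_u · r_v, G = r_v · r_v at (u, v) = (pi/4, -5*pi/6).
E = 1;  F = 0;  G = 1/2

Partials: r_u = (cos(u)*cos(v), sin(v)*cos(u), -sin(u)), r_v = (-sin(u)*sin(v), sin(u)*cos(v), 0). As functions of (u, v):
  E = r_u · r_u = 1,
  F = r_u · r_v = 0,
  G = r_v · r_v = sin(u)^2.
Evaluating at (u, v) = (pi/4, -5*pi/6): E = 1, F = 0, G = 1/2.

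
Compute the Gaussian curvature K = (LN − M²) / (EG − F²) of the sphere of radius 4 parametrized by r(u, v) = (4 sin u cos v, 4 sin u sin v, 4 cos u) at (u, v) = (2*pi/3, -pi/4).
K = 1/16

Coefficients of the first fundamental form: E = 16, F = 0, G = 16*sin(u)^2.
Coefficients of the second fundamental form: L = -4*sin(u)/Abs(sin(u)), M = 0, N = -4*sin(u)^3/Abs(sin(u)).
Assemble K = (LN − M²)/(EG − F²) = 1/16. At (u, v) = (2*pi/3, -pi/4): K = 1/16.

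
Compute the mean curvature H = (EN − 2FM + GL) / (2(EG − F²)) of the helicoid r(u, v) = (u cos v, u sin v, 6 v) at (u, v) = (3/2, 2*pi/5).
H = 0

With E = 1, F = 0, G = u^2 + 36, L = 0, M = -6/sqrt(u^2 + 36), N = 0, assemble
  H = (EN − 2FM + GL) / (2(EG − F²)) = 0.
At (u, v) = (3/2, 2*pi/5): H = 0.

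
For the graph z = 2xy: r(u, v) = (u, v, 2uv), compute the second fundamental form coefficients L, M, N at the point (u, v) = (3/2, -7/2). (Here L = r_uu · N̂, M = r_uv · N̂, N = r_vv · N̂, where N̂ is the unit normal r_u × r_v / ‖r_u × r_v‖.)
L = 0;  M = 2*sqrt(59)/59;  N = 0

Compute the unit normal N̂(u, v) = (-2*v/sqrt(4*u^2 + 4*v^2 + 1), -2*u/sqrt(4*u^2 + 4*v^2 + 1), 1/sqrt(4*u^2 + 4*v^2 + 1)), and the second partials r_uu, r_uv, r_vv. Take dot products:
  L(u, v) = r_uu · N̂ = 0,
  M(u, v) = r_uv · N̂ = 2/sqrt(4*u^2 + 4*v^2 + 1),
  N(u, v) = r_vv · N̂ = 0.
Evaluating at (u, v) = (3/2, -7/2):
  L = 0, M = 2*sqrt(59)/59, N = 0.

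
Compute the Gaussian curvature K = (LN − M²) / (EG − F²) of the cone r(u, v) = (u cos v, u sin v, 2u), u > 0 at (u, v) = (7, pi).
K = 0

Coefficients of the first fundamental form: E = 5, F = 0, G = u^2.
Coefficients of the second fundamental form: L = 0, M = 0, N = 2*sqrt(5)*u^2/(5*Abs(u)).
Assemble K = (LN − M²)/(EG − F²) = 0. At (u, v) = (7, pi): K = 0.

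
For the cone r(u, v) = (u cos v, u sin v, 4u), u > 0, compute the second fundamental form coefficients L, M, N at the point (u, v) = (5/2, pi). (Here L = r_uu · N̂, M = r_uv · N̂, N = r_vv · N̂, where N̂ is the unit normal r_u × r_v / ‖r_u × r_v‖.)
L = 0;  M = 0;  N = 10*sqrt(17)/17

Compute the unit normal N̂(u, v) = (-4*sqrt(17)*u*cos(v)/(17*Abs(u)), -4*sqrt(17)*u*sin(v)/(17*Abs(u)), sqrt(17)*u/(17*Abs(u))), and the second partials r_uu, r_uv, r_vv. Take dot products:
  L(u, v) = r_uu · N̂ = 0,
  M(u, v) = r_uv · N̂ = 0,
  N(u, v) = r_vv · N̂ = 4*sqrt(17)*u^2/(17*Abs(u)).
Evaluating at (u, v) = (5/2, pi):
  L = 0, M = 0, N = 10*sqrt(17)/17.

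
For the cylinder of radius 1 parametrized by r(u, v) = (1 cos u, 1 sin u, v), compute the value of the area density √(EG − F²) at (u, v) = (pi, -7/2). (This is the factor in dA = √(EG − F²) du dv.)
√(EG − F²)|_{(pi, -7/2)} = 1

E = 1, F = 0, G = 1, so EG − F² = 1. Taking the positive square root: √(EG − F²) = 1. At (u, v) = (pi, -7/2): 1.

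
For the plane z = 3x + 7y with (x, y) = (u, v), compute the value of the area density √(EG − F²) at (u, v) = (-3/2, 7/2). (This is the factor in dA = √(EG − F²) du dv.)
√(EG − F²)|_{(-3/2, 7/2)} = sqrt(59)

E = 10, F = 21, G = 50, so EG − F² = 59. Taking the positive square root: √(EG − F²) = sqrt(59). At (u, v) = (-3/2, 7/2): sqrt(59).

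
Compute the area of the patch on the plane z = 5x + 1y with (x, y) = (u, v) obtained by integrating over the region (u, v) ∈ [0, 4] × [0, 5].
Area = 60*sqrt(3)

Area = ∫∫ √(EG − F²) du dv with √(EG − F²) = 3*sqrt(3). Integrating over [0, 4] × [0, 5] gives 60*sqrt(3).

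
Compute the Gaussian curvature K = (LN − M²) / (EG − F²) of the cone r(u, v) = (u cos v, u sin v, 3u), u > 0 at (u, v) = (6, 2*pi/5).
K = 0

Coefficients of the first fundamental form: E = 10, F = 0, G = u^2.
Coefficients of the second fundamental form: L = 0, M = 0, N = 3*sqrt(10)*u^2/(10*Abs(u)).
Assemble K = (LN − M²)/(EG − F²) = 0. At (u, v) = (6, 2*pi/5): K = 0.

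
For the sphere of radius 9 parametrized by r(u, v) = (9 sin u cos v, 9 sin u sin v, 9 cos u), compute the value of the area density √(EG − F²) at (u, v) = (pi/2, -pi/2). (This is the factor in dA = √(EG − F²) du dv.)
√(EG − F²)|_{(pi/2, -pi/2)} = 81

E = 81, F = 0, G = 81*sin(u)^2, so EG − F² = 6561*sin(u)^2. Taking the positive square root: √(EG − F²) = 81*Abs(sin(u)). At (u, v) = (pi/2, -pi/2): 81.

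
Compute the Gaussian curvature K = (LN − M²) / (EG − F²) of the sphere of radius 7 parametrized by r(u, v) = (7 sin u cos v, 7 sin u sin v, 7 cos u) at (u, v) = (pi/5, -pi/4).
K = 1/49

Coefficients of the first fundamental form: E = 49, F = 0, G = 49*sin(u)^2.
Coefficients of the second fundamental form: L = -7*sin(u)/Abs(sin(u)), M = 0, N = -7*sin(u)^3/Abs(sin(u)).
Assemble K = (LN − M²)/(EG − F²) = 1/49. At (u, v) = (pi/5, -pi/4): K = 1/49.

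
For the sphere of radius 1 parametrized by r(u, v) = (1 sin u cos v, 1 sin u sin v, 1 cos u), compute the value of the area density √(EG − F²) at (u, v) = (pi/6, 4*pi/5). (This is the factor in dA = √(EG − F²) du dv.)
√(EG − F²)|_{(pi/6, 4*pi/5)} = 1/2

E = 1, F = 0, G = sin(u)^2, so EG − F² = sin(u)^2. Taking the positive square root: √(EG − F²) = Abs(sin(u)). At (u, v) = (pi/6, 4*pi/5): 1/2.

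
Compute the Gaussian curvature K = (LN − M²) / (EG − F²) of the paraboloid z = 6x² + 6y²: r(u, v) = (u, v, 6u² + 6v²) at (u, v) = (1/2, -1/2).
K = 144/5329

Coefficients of the first fundamental form: E = 144*u^2 + 1, F = 144*u*v, G = 144*v^2 + 1.
Coefficients of the second fundamental form: L = 12/sqrt(144*u^2 + 144*v^2 + 1), M = 0, N = 12/sqrt(144*u^2 + 144*v^2 + 1).
Assemble K = (LN − M²)/(EG − F²) = 144/(20736*u^4 + 41472*u^2*v^2 + 288*u^2 + 20736*v^4 + 288*v^2 + 1). At (u, v) = (1/2, -1/2): K = 144/5329.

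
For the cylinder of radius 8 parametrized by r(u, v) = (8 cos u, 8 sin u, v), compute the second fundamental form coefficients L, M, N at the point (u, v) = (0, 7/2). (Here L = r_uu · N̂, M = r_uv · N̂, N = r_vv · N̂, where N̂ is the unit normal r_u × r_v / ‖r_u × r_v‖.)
L = -8;  M = 0;  N = 0

Compute the unit normal N̂(u, v) = (cos(u), sin(u), 0), and the second partials r_uu, r_uv, r_vv. Take dot products:
  L(u, v) = r_uu · N̂ = -8,
  M(u, v) = r_uv · N̂ = 0,
  N(u, v) = r_vv · N̂ = 0.
Evaluating at (u, v) = (0, 7/2):
  L = -8, M = 0, N = 0.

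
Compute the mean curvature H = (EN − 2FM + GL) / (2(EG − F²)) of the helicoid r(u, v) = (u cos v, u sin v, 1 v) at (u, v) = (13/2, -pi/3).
H = 0

With E = 1, F = 0, G = u^2 + 1, L = 0, M = -1/sqrt(u^2 + 1), N = 0, assemble
  H = (EN − 2FM + GL) / (2(EG − F²)) = 0.
At (u, v) = (13/2, -pi/3): H = 0.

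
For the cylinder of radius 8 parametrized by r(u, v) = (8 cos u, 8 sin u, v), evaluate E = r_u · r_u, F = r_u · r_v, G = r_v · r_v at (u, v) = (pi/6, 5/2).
E = 64;  F = 0;  G = 1

Partials: r_u = (-8*sin(u), 8*cos(u), 0), r_v = (0, 0, 1). As functions of (u, v):
  E = r_u · r_u = 64,
  F = r_u · r_v = 0,
  G = r_v · r_v = 1.
Evaluating at (u, v) = (pi/6, 5/2): E = 64, F = 0, G = 1.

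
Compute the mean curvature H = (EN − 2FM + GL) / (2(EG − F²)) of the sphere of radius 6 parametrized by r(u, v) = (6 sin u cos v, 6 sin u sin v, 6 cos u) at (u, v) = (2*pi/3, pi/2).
H = -1/6

With E = 36, F = 0, G = 36*sin(u)^2, L = -6*sin(u)/Abs(sin(u)), M = 0, N = -6*sin(u)^3/Abs(sin(u)), assemble
  H = (EN − 2FM + GL) / (2(EG − F²)) = -sin(u)/(6*Abs(sin(u))).
At (u, v) = (2*pi/3, pi/2): H = -1/6.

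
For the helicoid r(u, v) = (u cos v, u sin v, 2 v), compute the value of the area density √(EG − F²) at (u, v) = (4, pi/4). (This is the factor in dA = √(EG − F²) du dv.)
√(EG − F²)|_{(4, pi/4)} = 2*sqrt(5)

E = 1, F = 0, G = u^2 + 4, so EG − F² = u^2 + 4. Taking the positive square root: √(EG − F²) = sqrt(u^2 + 4). At (u, v) = (4, pi/4): 2*sqrt(5).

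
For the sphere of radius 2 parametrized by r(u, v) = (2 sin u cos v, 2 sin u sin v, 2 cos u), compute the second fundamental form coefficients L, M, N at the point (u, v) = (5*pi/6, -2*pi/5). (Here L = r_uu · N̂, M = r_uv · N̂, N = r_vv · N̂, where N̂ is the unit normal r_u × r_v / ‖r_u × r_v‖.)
L = -2;  M = 0;  N = -1/2

Compute the unit normal N̂(u, v) = (sin(u)^2*cos(v)/Abs(sin(u)), sin(u)^2*sin(v)/Abs(sin(u)), sin(2*u)/(2*Abs(sin(u)))), and the second partials r_uu, r_uv, r_vv. Take dot products:
  L(u, v) = r_uu · N̂ = -2*sin(u)/Abs(sin(u)),
  M(u, v) = r_uv · N̂ = 0,
  N(u, v) = r_vv · N̂ = -2*sin(u)^3/Abs(sin(u)).
Evaluating at (u, v) = (5*pi/6, -2*pi/5):
  L = -2, M = 0, N = -1/2.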